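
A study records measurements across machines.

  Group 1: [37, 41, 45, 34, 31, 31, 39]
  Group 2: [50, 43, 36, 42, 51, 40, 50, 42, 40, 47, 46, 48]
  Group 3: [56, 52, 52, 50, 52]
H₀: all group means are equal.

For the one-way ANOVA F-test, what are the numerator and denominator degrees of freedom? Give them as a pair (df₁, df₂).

degrees of freedom = [2, 21]

k = 3 groups, N = 24 total
df = (k−1, N−k) = (3−1, 24−3) = (2, 21)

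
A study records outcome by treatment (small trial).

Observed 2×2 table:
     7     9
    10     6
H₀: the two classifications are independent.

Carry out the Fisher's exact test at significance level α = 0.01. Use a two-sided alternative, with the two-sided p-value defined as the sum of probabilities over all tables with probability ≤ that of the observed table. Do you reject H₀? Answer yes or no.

Margins: r₁=16, r₂=16, c₁=17, c₂=15, n=32
p_obs = C(16,7)·C(16,10)/C(32,17); sum pmf over tables with pmf ≤ p_obs
p-value (two-sided) = 0.47949
At α=0.01: p ≥ α → fail to reject H₀

reject H₀: no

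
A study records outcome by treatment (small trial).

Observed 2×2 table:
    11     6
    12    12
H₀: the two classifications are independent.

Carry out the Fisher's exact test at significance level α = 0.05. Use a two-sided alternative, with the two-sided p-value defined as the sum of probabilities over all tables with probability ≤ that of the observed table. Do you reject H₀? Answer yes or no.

reject H₀: no

Margins: r₁=17, r₂=24, c₁=23, c₂=18, n=41
p_obs = C(17,11)·C(24,12)/C(41,23); sum pmf over tables with pmf ≤ p_obs
p-value (two-sided) = 0.52391
At α=0.05: p ≥ α → fail to reject H₀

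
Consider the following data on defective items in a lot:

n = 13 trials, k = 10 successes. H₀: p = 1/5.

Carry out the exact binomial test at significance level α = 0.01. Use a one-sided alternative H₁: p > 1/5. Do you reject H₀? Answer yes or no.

reject H₀: yes

Exact binomial: n=13, k=10, p₀=1/5=0.2000
P(X≥10) from Σ C(n,i)·p₀^i·(1−p₀)^(n−i)
p-value (one-sided, H₁ greater) = 0.00002
At α=0.01: p < α → reject H₀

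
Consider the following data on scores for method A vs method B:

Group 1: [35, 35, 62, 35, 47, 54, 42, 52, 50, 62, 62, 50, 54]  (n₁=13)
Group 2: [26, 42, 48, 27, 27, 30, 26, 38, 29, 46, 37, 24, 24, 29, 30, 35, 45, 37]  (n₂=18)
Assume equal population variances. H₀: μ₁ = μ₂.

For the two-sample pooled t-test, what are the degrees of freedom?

degrees of freedom = 29

df = n₁ + n₂ − 2 = 13 + 18 − 2 = 29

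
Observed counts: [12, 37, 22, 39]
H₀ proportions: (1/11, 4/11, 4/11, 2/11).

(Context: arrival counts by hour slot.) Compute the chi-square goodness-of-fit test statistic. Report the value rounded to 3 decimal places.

test statistic = 26.775

n = 110; E_i = n·p_i = [10.00, 40.00, 40.00, 20.00]
χ² = (12−10.00)²/10.00 + (37−40.00)²/40.00 + (22−40.00)²/40.00 + (39−20.00)²/20.00 = 26.7750
df = 3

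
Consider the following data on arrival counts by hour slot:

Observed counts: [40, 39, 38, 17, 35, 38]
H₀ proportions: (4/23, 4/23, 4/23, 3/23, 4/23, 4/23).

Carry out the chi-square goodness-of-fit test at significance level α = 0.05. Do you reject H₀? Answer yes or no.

reject H₀: no

n = 207; E_i = n·p_i = [36.00, 36.00, 36.00, 27.00, 36.00, 36.00]
χ² = (40−36.00)²/36.00 + (39−36.00)²/36.00 + (38−36.00)²/36.00 + (17−27.00)²/27.00 + (35−36.00)²/36.00 + (38−36.00)²/36.00 = 4.6481
df = 5
p-value (upper-tail) = 0.46031
At α=0.05: p ≥ α → fail to reject H₀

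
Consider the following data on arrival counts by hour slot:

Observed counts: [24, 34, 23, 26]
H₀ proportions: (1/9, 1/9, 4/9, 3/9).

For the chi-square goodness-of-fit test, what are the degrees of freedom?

degrees of freedom = 3

df = k − 1 = 4 − 1 = 3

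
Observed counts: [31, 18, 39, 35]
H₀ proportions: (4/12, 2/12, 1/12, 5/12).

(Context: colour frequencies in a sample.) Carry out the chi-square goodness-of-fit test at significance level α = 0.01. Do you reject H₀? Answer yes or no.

n = 123; E_i = n·p_i = [41.00, 20.50, 10.25, 51.25]
χ² = (31−41.00)²/41.00 + (18−20.50)²/20.50 + (39−10.25)²/10.25 + (35−51.25)²/51.25 = 88.5366
df = 3
p-value (upper-tail) = 0.00000
At α=0.01: p < α → reject H₀

reject H₀: yes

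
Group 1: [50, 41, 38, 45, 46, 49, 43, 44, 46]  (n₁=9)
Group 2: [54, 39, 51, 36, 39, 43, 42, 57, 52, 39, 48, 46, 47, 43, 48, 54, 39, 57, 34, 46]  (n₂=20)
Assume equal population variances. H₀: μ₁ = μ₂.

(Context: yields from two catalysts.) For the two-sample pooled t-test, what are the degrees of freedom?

degrees of freedom = 27

df = n₁ + n₂ − 2 = 9 + 20 − 2 = 27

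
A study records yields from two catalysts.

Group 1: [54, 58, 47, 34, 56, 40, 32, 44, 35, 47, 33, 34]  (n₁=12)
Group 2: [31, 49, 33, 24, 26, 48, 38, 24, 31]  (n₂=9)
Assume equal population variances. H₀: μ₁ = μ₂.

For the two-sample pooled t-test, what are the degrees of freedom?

degrees of freedom = 19

df = n₁ + n₂ − 2 = 12 + 9 − 2 = 19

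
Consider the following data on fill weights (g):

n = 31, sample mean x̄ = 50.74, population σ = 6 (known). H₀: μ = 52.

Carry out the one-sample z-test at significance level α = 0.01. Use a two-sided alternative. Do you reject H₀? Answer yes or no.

SE = σ/√n = 6/√31 = 1.0776
z = (x̄−μ₀)/SE = (50.74−52)/1.0776 = -1.1692
p-value (two-sided) = 0.24231
At α=0.01: p ≥ α → fail to reject H₀

reject H₀: no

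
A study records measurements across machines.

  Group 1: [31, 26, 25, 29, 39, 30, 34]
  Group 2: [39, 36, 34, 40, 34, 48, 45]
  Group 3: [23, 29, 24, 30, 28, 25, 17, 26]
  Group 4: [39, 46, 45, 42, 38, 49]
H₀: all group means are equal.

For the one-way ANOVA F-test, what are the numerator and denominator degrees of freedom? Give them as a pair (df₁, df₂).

k = 4 groups, N = 28 total
df = (k−1, N−k) = (4−1, 28−4) = (3, 24)

degrees of freedom = [3, 24]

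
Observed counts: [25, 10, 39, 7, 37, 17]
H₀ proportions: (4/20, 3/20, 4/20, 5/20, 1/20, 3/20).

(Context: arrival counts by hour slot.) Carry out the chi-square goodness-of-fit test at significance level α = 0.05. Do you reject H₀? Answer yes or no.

n = 135; E_i = n·p_i = [27.00, 20.25, 27.00, 33.75, 6.75, 20.25]
χ² = (25−27.00)²/27.00 + (10−20.25)²/20.25 + (39−27.00)²/27.00 + (7−33.75)²/33.75 + (37−6.75)²/6.75 + (17−20.25)²/20.25 = 167.9580
df = 5
p-value (upper-tail) = 0.00000
At α=0.05: p < α → reject H₀

reject H₀: yes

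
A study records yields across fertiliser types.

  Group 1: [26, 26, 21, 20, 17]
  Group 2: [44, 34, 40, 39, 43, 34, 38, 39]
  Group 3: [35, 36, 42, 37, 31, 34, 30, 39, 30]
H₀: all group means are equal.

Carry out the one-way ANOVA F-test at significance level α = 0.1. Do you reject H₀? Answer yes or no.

reject H₀: yes

Group means [22.00, 38.88, 34.89], grand mean 33.409
SSB = Σnᵢ(x̄ᵢ−x̄)² = 909.554; SSW = ΣΣ(x−x̄ᵢ)² = 291.764
MSB = 909.554/2 = 454.7771; MSW = 291.764/19 = 15.3560
F = MSB/MSW = 29.6156
df = (2, 19)
p-value (upper-tail) = 0.00000
At α=0.1: p < α → reject H₀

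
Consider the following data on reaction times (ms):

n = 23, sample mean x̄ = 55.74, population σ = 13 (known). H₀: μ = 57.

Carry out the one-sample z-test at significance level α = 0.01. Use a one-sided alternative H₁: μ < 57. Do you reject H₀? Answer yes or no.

reject H₀: no

SE = σ/√n = 13/√23 = 2.7107
z = (x̄−μ₀)/SE = (55.74−57)/2.7107 = -0.4648
p-value (one-sided, H₁ less) = 0.32103
At α=0.01: p ≥ α → fail to reject H₀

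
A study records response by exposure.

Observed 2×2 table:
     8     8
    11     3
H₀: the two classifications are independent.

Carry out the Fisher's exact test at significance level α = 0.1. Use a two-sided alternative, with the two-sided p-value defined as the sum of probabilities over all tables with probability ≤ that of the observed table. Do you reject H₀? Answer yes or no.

Margins: r₁=16, r₂=14, c₁=19, c₂=11, n=30
p_obs = C(16,8)·C(14,11)/C(30,19); sum pmf over tables with pmf ≤ p_obs
p-value (two-sided) = 0.14243
At α=0.1: p ≥ α → fail to reject H₀

reject H₀: no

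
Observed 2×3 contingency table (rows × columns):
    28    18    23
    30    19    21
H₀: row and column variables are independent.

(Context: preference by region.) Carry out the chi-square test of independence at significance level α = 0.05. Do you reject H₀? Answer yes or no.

reject H₀: no

Row totals [69, 70], col totals [58, 37, 44], n=139
χ² = (28−28.79)²/28.79 + (18−18.37)²/18.37 + (23−21.84)²/21.84 + (30−29.21)²/29.21 + (19−18.63)²/18.63 + (21−22.16)²/22.16 = 0.1797
df = 2
p-value (upper-tail) = 0.91406
At α=0.05: p ≥ α → fail to reject H₀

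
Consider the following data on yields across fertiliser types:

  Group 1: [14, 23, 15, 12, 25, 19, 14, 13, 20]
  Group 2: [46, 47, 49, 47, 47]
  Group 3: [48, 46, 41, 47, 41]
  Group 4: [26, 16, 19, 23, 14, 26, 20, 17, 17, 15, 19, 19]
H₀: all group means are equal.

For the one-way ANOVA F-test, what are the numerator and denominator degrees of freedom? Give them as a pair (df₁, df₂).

k = 4 groups, N = 31 total
df = (k−1, N−k) = (4−1, 31−4) = (3, 27)

degrees of freedom = [3, 27]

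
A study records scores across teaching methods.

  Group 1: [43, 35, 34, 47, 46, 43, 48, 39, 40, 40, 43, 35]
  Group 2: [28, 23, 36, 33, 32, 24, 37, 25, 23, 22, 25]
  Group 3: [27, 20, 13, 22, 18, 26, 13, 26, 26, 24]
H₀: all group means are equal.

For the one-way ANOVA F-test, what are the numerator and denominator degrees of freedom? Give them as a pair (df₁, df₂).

degrees of freedom = [2, 30]

k = 3 groups, N = 33 total
df = (k−1, N−k) = (3−1, 33−3) = (2, 30)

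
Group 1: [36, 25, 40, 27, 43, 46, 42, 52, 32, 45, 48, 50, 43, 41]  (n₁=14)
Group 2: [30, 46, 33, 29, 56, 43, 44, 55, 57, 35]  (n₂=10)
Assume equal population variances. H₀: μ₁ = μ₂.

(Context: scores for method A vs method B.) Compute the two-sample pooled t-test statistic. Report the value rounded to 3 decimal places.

x̄₁=40.714, s₁=8.128, n₁=14
x̄₂=42.800, s₂=10.789, n₂=10
s_p² = [13·8.128² + 9·10.789²]/22 = 86.6571
SE = √(s_p²·(1/14+1/10)) = 3.8543
t = (40.714−42.800)/3.8543 = -0.5411
df = 22

test statistic = -0.541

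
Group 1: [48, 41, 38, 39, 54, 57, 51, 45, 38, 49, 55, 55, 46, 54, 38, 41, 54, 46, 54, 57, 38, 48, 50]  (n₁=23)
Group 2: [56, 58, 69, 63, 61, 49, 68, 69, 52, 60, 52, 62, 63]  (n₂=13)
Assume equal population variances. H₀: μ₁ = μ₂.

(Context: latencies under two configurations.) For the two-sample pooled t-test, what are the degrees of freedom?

df = n₁ + n₂ − 2 = 23 + 13 − 2 = 34

degrees of freedom = 34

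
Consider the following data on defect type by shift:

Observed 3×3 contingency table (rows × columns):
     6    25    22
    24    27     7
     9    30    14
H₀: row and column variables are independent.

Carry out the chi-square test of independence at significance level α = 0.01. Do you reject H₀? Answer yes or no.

reject H₀: yes

Row totals [53, 58, 53], col totals [39, 82, 43], n=164
χ² = (6−12.60)²/12.60 + (25−26.50)²/26.50 + (22−13.90)²/13.90 + (24−13.79)²/13.79 + (27−29.00)²/29.00 + (7−15.21)²/15.21 + (9−12.60)²/12.60 + (30−26.50)²/26.50 + (14−13.90)²/13.90 = 21.8853
df = 4
p-value (upper-tail) = 0.00021
At α=0.01: p < α → reject H₀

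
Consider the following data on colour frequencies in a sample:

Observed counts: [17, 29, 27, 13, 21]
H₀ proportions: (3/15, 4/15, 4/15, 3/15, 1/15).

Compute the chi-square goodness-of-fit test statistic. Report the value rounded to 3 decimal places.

n = 107; E_i = n·p_i = [21.40, 28.53, 28.53, 21.40, 7.13]
χ² = (17−21.40)²/21.40 + (29−28.53)²/28.53 + (27−28.53)²/28.53 + (13−21.40)²/21.40 + (21−7.13)²/7.13 = 31.2477
df = 4

test statistic = 31.248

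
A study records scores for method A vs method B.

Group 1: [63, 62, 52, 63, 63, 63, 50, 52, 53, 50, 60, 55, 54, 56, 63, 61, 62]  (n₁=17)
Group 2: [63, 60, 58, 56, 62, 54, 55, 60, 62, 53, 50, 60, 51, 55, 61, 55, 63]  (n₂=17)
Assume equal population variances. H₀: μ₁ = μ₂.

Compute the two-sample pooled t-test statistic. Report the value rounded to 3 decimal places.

x̄₁=57.765, s₁=5.142, n₁=17
x̄₂=57.529, s₂=4.215, n₂=17
s_p² = [16·5.142² + 16·4.215²]/32 = 22.1029
SE = √(s_p²·(1/17+1/17)) = 1.6126
t = (57.765−57.529)/1.6126 = 0.1459
df = 32

test statistic = 0.146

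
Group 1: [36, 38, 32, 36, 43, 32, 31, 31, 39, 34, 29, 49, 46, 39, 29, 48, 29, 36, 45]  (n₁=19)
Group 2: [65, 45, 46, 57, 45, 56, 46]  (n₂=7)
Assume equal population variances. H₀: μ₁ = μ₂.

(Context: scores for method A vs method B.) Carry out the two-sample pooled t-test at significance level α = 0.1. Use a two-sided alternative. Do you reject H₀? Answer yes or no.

reject H₀: yes

x̄₁=36.947, s₁=6.587, n₁=19
x̄₂=51.429, s₂=7.934, n₂=7
s_p² = [18·6.587² + 6·7.934²]/24 = 48.2776
SE = √(s_p²·(1/19+1/7)) = 3.0721
t = (36.947−51.429)/3.0721 = -4.7138
df = 24
p-value (two-sided) = 0.00009
At α=0.1: p < α → reject H₀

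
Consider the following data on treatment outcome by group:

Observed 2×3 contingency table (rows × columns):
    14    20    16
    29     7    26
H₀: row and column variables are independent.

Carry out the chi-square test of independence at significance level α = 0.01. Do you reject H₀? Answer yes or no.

reject H₀: yes

Row totals [50, 62], col totals [43, 27, 42], n=112
χ² = (14−19.20)²/19.20 + (20−12.05)²/12.05 + (16−18.75)²/18.75 + (29−23.80)²/23.80 + (7−14.95)²/14.95 + (26−23.25)²/23.25 = 12.7332
df = 2
p-value (upper-tail) = 0.00172
At α=0.01: p < α → reject H₀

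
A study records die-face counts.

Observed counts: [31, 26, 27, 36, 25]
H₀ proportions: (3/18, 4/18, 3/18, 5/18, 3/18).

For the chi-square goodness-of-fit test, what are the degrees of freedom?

degrees of freedom = 4

df = k − 1 = 5 − 1 = 4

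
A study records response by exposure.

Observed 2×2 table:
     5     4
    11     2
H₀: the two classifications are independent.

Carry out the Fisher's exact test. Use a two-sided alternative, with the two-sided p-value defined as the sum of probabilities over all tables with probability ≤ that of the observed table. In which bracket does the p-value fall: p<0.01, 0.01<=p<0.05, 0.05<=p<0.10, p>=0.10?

p-value bracket: p>=0.10

Margins: r₁=9, r₂=13, c₁=16, c₂=6, n=22
p_obs = C(9,5)·C(13,11)/C(22,16); sum pmf over tables with pmf ≤ p_obs
p-value (two-sided) = 0.17780
→ bracket: p>=0.10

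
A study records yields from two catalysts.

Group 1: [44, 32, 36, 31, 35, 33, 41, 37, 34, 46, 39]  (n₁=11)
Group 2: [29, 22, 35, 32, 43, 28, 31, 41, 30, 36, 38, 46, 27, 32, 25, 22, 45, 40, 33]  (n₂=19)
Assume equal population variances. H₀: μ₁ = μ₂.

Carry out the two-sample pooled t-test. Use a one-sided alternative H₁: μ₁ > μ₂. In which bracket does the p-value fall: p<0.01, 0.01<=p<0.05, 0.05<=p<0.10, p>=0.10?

p-value bracket: 0.05<=p<0.10

x̄₁=37.091, s₁=4.908, n₁=11
x̄₂=33.421, s₂=7.298, n₂=19
s_p² = [10·4.908² + 18·7.298²]/28 = 42.8407
SE = √(s_p²·(1/11+1/19)) = 2.4798
t = (37.091−33.421)/2.4798 = 1.4799
df = 28
p-value (one-sided, H₁ greater) = 0.07503
→ bracket: 0.05<=p<0.10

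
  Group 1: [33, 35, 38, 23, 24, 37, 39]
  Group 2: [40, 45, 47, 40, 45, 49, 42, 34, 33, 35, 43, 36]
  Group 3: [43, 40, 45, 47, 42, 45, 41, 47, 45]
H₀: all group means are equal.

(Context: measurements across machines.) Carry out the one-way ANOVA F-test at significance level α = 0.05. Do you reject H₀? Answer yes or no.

Group means [32.71, 40.75, 43.89], grand mean 39.750
SSB = Σnᵢ(x̄ᵢ−x̄)² = 512.683; SSW = ΣΣ(x−x̄ᵢ)² = 624.567
MSB = 512.683/2 = 256.3413; MSW = 624.567/25 = 24.9827
F = MSB/MSW = 10.2608
df = (2, 25)
p-value (upper-tail) = 0.00056
At α=0.05: p < α → reject H₀

reject H₀: yes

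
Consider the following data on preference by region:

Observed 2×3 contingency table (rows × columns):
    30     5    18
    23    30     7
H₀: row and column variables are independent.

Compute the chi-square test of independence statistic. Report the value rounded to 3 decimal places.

test statistic = 23.277

Row totals [53, 60], col totals [53, 35, 25], n=113
χ² = (30−24.86)²/24.86 + (5−16.42)²/16.42 + (18−11.73)²/11.73 + (23−28.14)²/28.14 + (30−18.58)²/18.58 + (7−13.27)²/13.27 = 23.2774
df = 2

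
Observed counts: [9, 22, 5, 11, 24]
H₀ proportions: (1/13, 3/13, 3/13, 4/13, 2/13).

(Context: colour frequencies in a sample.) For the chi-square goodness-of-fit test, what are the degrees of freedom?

df = k − 1 = 5 − 1 = 4

degrees of freedom = 4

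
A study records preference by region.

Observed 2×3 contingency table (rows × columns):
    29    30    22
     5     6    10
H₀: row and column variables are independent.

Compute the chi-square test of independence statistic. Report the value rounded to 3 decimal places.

test statistic = 3.283

Row totals [81, 21], col totals [34, 36, 32], n=102
χ² = (29−27.00)²/27.00 + (30−28.59)²/28.59 + (22−25.41)²/25.41 + (5−7.00)²/7.00 + (6−7.41)²/7.41 + (10−6.59)²/6.59 = 3.2831
df = 2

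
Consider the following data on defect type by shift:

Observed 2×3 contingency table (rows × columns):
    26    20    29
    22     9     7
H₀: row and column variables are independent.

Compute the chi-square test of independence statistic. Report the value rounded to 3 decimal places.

test statistic = 6.536

Row totals [75, 38], col totals [48, 29, 36], n=113
χ² = (26−31.86)²/31.86 + (20−19.25)²/19.25 + (29−23.89)²/23.89 + (22−16.14)²/16.14 + (9−9.75)²/9.75 + (7−12.11)²/12.11 = 6.5359
df = 2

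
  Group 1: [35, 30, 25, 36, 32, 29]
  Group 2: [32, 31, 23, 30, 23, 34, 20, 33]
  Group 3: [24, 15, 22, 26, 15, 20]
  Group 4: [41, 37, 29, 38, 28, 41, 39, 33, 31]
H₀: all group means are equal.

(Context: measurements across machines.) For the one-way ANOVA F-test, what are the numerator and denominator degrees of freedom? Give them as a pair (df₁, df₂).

degrees of freedom = [3, 25]

k = 4 groups, N = 29 total
df = (k−1, N−k) = (4−1, 29−4) = (3, 25)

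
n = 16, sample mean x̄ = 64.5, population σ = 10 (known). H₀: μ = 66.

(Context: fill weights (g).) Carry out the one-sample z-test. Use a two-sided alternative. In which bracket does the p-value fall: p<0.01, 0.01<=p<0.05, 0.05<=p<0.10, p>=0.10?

SE = σ/√n = 10/√16 = 2.5000
z = (x̄−μ₀)/SE = (64.5−66)/2.5000 = -0.6000
p-value (two-sided) = 0.54851
→ bracket: p>=0.10

p-value bracket: p>=0.10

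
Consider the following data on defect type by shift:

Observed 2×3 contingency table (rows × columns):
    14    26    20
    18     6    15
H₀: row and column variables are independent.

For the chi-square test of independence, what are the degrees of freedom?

df = (r−1)(c−1) = (2−1)·(3−1) = 2

degrees of freedom = 2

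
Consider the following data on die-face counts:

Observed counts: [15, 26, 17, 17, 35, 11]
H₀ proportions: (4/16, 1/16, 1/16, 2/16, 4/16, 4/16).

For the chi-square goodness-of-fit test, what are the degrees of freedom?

degrees of freedom = 5

df = k − 1 = 6 − 1 = 5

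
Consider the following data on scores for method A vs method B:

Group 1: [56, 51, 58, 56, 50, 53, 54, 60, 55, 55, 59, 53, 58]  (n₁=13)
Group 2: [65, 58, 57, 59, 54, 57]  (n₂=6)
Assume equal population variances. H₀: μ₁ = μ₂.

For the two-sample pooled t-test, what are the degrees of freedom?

degrees of freedom = 17

df = n₁ + n₂ − 2 = 13 + 6 − 2 = 17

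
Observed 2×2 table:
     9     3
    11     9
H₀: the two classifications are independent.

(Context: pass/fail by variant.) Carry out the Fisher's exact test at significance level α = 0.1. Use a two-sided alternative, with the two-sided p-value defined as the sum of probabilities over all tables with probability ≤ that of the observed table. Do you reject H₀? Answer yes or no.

reject H₀: no

Margins: r₁=12, r₂=20, c₁=20, c₂=12, n=32
p_obs = C(12,9)·C(20,11)/C(32,20); sum pmf over tables with pmf ≤ p_obs
p-value (two-sided) = 0.45193
At α=0.1: p ≥ α → fail to reject H₀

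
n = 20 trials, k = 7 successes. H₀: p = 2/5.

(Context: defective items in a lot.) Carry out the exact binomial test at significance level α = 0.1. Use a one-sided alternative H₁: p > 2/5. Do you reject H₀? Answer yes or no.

Exact binomial: n=20, k=7, p₀=2/5=0.4000
P(X≥7) from Σ C(n,i)·p₀^i·(1−p₀)^(n−i)
p-value (one-sided, H₁ greater) = 0.74999
At α=0.1: p ≥ α → fail to reject H₀

reject H₀: no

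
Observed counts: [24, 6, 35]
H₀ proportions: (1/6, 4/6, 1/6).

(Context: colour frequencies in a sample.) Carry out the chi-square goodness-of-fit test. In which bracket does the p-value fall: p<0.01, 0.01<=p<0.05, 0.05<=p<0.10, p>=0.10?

n = 65; E_i = n·p_i = [10.83, 43.33, 10.83]
χ² = (24−10.83)²/10.83 + (6−43.33)²/43.33 + (35−10.83)²/10.83 = 102.0769
df = 2
p-value (upper-tail) = 0.00000
→ bracket: p<0.01

p-value bracket: p<0.01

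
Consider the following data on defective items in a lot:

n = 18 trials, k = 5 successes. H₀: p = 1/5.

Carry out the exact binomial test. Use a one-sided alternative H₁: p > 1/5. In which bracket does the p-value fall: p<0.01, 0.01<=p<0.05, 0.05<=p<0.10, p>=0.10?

p-value bracket: p>=0.10

Exact binomial: n=18, k=5, p₀=1/5=0.2000
P(X≥5) from Σ C(n,i)·p₀^i·(1−p₀)^(n−i)
p-value (one-sided, H₁ greater) = 0.28365
→ bracket: p>=0.10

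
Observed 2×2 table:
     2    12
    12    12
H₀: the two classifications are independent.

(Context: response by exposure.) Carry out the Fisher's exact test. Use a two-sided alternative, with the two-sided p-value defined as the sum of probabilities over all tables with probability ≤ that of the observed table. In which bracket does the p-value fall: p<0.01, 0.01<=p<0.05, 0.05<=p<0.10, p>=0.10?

Margins: r₁=14, r₂=24, c₁=14, c₂=24, n=38
p_obs = C(14,2)·C(24,12)/C(38,14); sum pmf over tables with pmf ≤ p_obs
p-value (two-sided) = 0.03924
→ bracket: 0.01<=p<0.05

p-value bracket: 0.01<=p<0.05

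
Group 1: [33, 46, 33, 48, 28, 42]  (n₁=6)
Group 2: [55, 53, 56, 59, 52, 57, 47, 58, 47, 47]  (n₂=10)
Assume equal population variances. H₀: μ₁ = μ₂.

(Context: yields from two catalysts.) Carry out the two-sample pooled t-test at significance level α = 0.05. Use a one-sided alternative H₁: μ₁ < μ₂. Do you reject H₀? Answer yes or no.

reject H₀: yes

x̄₁=38.333, s₁=8.116, n₁=6
x̄₂=53.100, s₂=4.701, n₂=10
s_p² = [5·8.116² + 9·4.701²]/14 = 37.7310
SE = √(s_p²·(1/6+1/10)) = 3.1720
t = (38.333−53.100)/3.1720 = -4.6553
df = 14
p-value (one-sided, H₁ less) = 0.00019
At α=0.05: p < α → reject H₀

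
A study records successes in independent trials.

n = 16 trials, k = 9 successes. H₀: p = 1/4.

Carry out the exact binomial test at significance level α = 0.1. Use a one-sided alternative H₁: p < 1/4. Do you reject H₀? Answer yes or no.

reject H₀: no

Exact binomial: n=16, k=9, p₀=1/4=0.2500
P(X≤9) from Σ C(n,i)·p₀^i·(1−p₀)^(n−i)
p-value (one-sided, H₁ less) = 0.99836
At α=0.1: p ≥ α → fail to reject H₀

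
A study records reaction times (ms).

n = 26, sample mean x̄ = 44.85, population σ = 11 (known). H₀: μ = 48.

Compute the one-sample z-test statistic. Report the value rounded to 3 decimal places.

SE = σ/√n = 11/√26 = 2.1573
z = (x̄−μ₀)/SE = (44.85−48)/2.1573 = -1.4602

test statistic = -1.460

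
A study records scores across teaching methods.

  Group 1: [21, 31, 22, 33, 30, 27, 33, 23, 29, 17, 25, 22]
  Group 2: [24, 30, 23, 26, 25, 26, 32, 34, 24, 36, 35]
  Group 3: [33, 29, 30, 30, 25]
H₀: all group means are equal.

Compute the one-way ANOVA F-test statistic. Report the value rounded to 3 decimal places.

test statistic = 1.219

Group means [26.08, 28.64, 29.40], grand mean 27.679
SSB = Σnᵢ(x̄ᵢ−x̄)² = 55.445; SSW = ΣΣ(x−x̄ᵢ)² = 568.662
MSB = 55.445/2 = 27.7225; MSW = 568.662/25 = 22.7465
F = MSB/MSW = 1.2188
df = (2, 25)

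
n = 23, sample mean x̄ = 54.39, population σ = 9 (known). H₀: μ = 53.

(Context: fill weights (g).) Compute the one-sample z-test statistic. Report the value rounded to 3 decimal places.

SE = σ/√n = 9/√23 = 1.8766
z = (x̄−μ₀)/SE = (54.39−53)/1.8766 = 0.7407

test statistic = 0.741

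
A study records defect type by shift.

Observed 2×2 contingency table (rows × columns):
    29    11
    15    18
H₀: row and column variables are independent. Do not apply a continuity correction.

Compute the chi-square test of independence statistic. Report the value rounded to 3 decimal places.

Row totals [40, 33], col totals [44, 29], n=73
χ² = (29−24.11)²/24.11 + (11−15.89)²/15.89 + (15−19.89)²/19.89 + (18−13.11)²/13.11 = 5.5238
df = 1

test statistic = 5.524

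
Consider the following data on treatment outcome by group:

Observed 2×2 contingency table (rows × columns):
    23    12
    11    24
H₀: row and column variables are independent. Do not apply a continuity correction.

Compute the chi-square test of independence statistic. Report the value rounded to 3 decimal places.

test statistic = 8.235

Row totals [35, 35], col totals [34, 36], n=70
χ² = (23−17.00)²/17.00 + (12−18.00)²/18.00 + (11−17.00)²/17.00 + (24−18.00)²/18.00 = 8.2353
df = 1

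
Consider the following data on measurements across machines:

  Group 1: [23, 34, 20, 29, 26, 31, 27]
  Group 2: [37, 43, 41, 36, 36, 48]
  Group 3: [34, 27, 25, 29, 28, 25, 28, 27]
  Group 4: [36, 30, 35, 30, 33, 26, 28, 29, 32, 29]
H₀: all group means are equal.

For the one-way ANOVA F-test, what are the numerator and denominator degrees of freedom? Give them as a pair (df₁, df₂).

degrees of freedom = [3, 27]

k = 4 groups, N = 31 total
df = (k−1, N−k) = (4−1, 31−4) = (3, 27)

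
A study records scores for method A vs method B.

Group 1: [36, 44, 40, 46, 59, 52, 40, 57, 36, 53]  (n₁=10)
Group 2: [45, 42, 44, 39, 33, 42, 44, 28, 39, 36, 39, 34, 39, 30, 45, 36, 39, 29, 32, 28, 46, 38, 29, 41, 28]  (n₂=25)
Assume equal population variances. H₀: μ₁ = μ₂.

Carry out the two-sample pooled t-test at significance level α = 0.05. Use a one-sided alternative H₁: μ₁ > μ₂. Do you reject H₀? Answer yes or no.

x̄₁=46.300, s₁=8.499, n₁=10
x̄₂=37.000, s₂=6.007, n₂=25
s_p² = [9·8.499² + 24·6.007²]/33 = 45.9424
SE = √(s_p²·(1/10+1/25)) = 2.5361
t = (46.300−37.000)/2.5361 = 3.6670
df = 33
p-value (one-sided, H₁ greater) = 0.00043
At α=0.05: p < α → reject H₀

reject H₀: yes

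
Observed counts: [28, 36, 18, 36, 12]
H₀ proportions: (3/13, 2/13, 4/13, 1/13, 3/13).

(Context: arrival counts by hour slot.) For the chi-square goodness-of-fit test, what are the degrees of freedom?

degrees of freedom = 4

df = k − 1 = 5 − 1 = 4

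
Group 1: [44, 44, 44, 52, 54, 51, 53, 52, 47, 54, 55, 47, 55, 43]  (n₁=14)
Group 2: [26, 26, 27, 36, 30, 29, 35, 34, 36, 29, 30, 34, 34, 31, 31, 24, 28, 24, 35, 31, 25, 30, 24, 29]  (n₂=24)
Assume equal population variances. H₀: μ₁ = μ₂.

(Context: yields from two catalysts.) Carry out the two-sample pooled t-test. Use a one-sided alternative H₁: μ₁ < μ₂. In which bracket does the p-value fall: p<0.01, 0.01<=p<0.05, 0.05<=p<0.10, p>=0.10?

x̄₁=49.643, s₁=4.584, n₁=14
x̄₂=29.917, s₂=3.922, n₂=24
s_p² = [13·4.584² + 23·3.922²]/36 = 17.4180
SE = √(s_p²·(1/14+1/24)) = 1.4035
t = (49.643−29.917)/1.4035 = 14.0547
df = 36
p-value (one-sided, H₁ less) = 1.00000
→ bracket: p>=0.10

p-value bracket: p>=0.10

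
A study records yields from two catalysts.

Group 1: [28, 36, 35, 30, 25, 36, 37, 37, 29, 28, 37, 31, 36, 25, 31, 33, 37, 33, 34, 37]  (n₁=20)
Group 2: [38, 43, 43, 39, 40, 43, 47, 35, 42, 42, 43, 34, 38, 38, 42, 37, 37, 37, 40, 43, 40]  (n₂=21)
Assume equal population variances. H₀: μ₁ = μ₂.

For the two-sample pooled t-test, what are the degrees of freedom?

df = n₁ + n₂ − 2 = 20 + 21 − 2 = 39

degrees of freedom = 39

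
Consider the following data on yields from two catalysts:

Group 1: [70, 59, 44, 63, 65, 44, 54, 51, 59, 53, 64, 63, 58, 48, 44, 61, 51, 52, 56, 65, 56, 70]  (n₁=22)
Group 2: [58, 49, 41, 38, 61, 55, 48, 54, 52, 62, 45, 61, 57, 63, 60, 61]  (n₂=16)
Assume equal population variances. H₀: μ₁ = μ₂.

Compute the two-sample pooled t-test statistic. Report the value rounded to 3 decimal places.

test statistic = 1.061

x̄₁=56.818, s₁=7.938, n₁=22
x̄₂=54.062, s₂=7.853, n₂=16
s_p² = [21·7.938² + 15·7.853²]/36 = 62.4503
SE = √(s_p²·(1/22+1/16)) = 2.5965
t = (56.818−54.062)/2.5965 = 1.0613
df = 36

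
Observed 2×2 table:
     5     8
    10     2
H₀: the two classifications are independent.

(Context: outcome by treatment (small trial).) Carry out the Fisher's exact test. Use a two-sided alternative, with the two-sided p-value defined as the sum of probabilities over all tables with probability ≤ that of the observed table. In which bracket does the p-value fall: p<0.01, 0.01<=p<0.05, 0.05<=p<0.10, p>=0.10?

p-value bracket: 0.01<=p<0.05

Margins: r₁=13, r₂=12, c₁=15, c₂=10, n=25
p_obs = C(13,5)·C(12,10)/C(25,15); sum pmf over tables with pmf ≤ p_obs
p-value (two-sided) = 0.04141
→ bracket: 0.01<=p<0.05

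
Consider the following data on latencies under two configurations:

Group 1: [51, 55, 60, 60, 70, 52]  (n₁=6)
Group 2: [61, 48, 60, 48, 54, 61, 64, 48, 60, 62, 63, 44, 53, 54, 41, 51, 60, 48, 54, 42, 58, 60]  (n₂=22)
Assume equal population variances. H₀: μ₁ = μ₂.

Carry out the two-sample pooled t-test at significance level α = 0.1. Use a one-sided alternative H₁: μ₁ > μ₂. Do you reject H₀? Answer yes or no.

reject H₀: no

x̄₁=58.000, s₁=7.014, n₁=6
x̄₂=54.273, s₂=7.133, n₂=22
s_p² = [5·7.014² + 21·7.133²]/26 = 50.5524
SE = √(s_p²·(1/6+1/22)) = 3.2746
t = (58.000−54.273)/3.2746 = 1.1382
df = 26
p-value (one-sided, H₁ greater) = 0.13270
At α=0.1: p ≥ α → fail to reject H₀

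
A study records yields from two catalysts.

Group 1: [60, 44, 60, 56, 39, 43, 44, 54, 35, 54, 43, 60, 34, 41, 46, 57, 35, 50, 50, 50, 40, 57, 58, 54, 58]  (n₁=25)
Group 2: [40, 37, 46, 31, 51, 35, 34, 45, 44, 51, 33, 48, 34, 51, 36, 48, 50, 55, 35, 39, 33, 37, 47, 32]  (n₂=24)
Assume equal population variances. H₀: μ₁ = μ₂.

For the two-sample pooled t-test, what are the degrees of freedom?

df = n₁ + n₂ − 2 = 25 + 24 − 2 = 47

degrees of freedom = 47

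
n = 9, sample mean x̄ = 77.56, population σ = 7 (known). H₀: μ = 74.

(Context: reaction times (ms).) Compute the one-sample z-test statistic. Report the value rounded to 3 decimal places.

SE = σ/√n = 7/√9 = 2.3333
z = (x̄−μ₀)/SE = (77.56−74)/2.3333 = 1.5257

test statistic = 1.526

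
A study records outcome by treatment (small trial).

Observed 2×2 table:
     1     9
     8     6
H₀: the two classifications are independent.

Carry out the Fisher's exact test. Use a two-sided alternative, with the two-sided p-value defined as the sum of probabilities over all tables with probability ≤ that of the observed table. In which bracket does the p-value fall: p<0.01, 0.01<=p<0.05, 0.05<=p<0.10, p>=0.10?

Margins: r₁=10, r₂=14, c₁=9, c₂=15, n=24
p_obs = C(10,1)·C(14,8)/C(24,9); sum pmf over tables with pmf ≤ p_obs
p-value (two-sided) = 0.03334
→ bracket: 0.01<=p<0.05

p-value bracket: 0.01<=p<0.05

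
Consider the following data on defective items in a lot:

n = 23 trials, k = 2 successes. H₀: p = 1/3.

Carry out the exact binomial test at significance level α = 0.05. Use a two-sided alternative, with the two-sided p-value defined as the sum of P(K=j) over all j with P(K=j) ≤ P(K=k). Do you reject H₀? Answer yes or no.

Exact binomial: n=23, k=2, p₀=1/3=0.3333
P(X=j) = C(n,j)·p₀^j·(1−p₀)^(n−j); p = Σ P(X=j) over j with P(X=j) ≤ P(X=2)
p-value (two-sided) = 0.01294
At α=0.05: p < α → reject H₀

reject H₀: yes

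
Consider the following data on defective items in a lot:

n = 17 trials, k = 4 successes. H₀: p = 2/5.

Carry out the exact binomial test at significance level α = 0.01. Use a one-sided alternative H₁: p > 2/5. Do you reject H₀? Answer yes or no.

Exact binomial: n=17, k=4, p₀=2/5=0.4000
P(X≥4) from Σ C(n,i)·p₀^i·(1−p₀)^(n−i)
p-value (one-sided, H₁ greater) = 0.95358
At α=0.01: p ≥ α → fail to reject H₀

reject H₀: no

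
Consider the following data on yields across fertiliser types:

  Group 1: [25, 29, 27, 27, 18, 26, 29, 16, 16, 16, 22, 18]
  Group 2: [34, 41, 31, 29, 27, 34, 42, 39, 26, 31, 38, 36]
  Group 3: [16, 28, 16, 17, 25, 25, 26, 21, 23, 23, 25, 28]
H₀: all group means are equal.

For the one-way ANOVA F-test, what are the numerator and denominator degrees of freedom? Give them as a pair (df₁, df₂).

degrees of freedom = [2, 33]

k = 3 groups, N = 36 total
df = (k−1, N−k) = (3−1, 36−3) = (2, 33)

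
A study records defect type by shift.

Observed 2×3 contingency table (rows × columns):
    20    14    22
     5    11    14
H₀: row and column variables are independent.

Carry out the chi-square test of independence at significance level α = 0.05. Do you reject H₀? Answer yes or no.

Row totals [56, 30], col totals [25, 25, 36], n=86
χ² = (20−16.28)²/16.28 + (14−16.28)²/16.28 + (22−23.44)²/23.44 + (5−8.72)²/8.72 + (11−8.72)²/8.72 + (14−12.56)²/12.56 = 3.6070
df = 2
p-value (upper-tail) = 0.16472
At α=0.05: p ≥ α → fail to reject H₀

reject H₀: no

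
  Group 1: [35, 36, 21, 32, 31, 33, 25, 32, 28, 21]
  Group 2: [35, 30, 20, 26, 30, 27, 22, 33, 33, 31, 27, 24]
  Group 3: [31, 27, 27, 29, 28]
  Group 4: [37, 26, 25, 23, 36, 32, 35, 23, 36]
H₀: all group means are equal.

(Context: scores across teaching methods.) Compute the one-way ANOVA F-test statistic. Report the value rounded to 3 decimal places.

Group means [29.40, 28.17, 28.40, 30.33], grand mean 29.083
SSB = Σnᵢ(x̄ᵢ−x̄)² = 27.483; SSW = ΣΣ(x−x̄ᵢ)² = 803.267
MSB = 27.483/3 = 9.1611; MSW = 803.267/32 = 25.1021
F = MSB/MSW = 0.3650
df = (3, 32)

test statistic = 0.365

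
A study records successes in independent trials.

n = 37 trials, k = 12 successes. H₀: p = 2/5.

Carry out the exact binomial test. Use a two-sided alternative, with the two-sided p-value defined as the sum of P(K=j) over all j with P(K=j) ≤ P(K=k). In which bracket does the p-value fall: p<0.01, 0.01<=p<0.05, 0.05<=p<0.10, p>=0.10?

p-value bracket: p>=0.10

Exact binomial: n=37, k=12, p₀=2/5=0.4000
P(X=j) = C(n,j)·p₀^j·(1−p₀)^(n−j); p = Σ P(X=j) over j with P(X=j) ≤ P(X=12)
p-value (two-sided) = 0.40369
→ bracket: p>=0.10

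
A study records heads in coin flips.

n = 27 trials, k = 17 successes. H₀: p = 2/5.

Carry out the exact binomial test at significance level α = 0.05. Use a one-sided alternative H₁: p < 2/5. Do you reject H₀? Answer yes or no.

reject H₀: no

Exact binomial: n=27, k=17, p₀=2/5=0.4000
P(X≤17) from Σ C(n,i)·p₀^i·(1−p₀)^(n−i)
p-value (one-sided, H₁ less) = 0.99538
At α=0.05: p ≥ α → fail to reject H₀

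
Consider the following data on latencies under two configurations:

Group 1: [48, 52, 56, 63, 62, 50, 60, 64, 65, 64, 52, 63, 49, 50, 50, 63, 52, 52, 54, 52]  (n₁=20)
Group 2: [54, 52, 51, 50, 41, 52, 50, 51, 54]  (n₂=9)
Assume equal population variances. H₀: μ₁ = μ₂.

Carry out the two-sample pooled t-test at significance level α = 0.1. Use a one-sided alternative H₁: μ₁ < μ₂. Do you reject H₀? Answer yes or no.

reject H₀: no

x̄₁=56.050, s₁=6.126, n₁=20
x̄₂=50.556, s₂=3.877, n₂=9
s_p² = [19·6.126² + 8·3.877²]/27 = 30.8582
SE = √(s_p²·(1/20+1/9)) = 2.2297
t = (56.050−50.556)/2.2297 = 2.4642
df = 27
p-value (one-sided, H₁ less) = 0.98981
At α=0.1: p ≥ α → fail to reject H₀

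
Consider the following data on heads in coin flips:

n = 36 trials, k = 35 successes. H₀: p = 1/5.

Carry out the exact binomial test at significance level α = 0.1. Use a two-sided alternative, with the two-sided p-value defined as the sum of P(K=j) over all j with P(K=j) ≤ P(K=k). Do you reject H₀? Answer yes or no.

reject H₀: yes

Exact binomial: n=36, k=35, p₀=1/5=0.2000
P(X=j) = C(n,j)·p₀^j·(1−p₀)^(n−j); p = Σ P(X=j) over j with P(X=j) ≤ P(X=35)
p-value (two-sided) = 0.00000
At α=0.1: p < α → reject H₀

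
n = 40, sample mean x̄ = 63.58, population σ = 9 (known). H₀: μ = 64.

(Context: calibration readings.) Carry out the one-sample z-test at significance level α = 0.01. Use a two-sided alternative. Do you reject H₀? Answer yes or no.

reject H₀: no

SE = σ/√n = 9/√40 = 1.4230
z = (x̄−μ₀)/SE = (63.58−64)/1.4230 = -0.2951
p-value (two-sided) = 0.76788
At α=0.01: p ≥ α → fail to reject H₀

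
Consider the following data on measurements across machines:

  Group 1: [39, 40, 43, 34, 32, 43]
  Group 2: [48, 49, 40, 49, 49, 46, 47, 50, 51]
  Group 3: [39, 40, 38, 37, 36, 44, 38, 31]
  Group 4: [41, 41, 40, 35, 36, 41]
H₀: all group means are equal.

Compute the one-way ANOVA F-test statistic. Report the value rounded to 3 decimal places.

Group means [38.50, 47.67, 37.88, 39.00], grand mean 41.276
SSB = Σnᵢ(x̄ᵢ−x̄)² = 537.418; SSW = ΣΣ(x−x̄ᵢ)² = 322.375
MSB = 537.418/3 = 179.1394; MSW = 322.375/25 = 12.8950
F = MSB/MSW = 13.8922
df = (3, 25)

test statistic = 13.892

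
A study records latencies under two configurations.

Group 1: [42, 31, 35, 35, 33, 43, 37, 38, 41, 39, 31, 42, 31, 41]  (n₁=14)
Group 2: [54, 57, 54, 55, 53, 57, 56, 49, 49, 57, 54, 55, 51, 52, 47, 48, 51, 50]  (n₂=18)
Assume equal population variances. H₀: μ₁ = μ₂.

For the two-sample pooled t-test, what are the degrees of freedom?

df = n₁ + n₂ − 2 = 14 + 18 − 2 = 30

degrees of freedom = 30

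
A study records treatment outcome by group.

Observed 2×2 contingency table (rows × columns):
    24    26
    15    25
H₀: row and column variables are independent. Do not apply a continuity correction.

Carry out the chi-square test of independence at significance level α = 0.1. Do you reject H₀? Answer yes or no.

Row totals [50, 40], col totals [39, 51], n=90
χ² = (24−21.67)²/21.67 + (26−28.33)²/28.33 + (15−17.33)²/17.33 + (25−22.67)²/22.67 = 0.9977
df = 1
p-value (upper-tail) = 0.31786
At α=0.1: p ≥ α → fail to reject H₀

reject H₀: no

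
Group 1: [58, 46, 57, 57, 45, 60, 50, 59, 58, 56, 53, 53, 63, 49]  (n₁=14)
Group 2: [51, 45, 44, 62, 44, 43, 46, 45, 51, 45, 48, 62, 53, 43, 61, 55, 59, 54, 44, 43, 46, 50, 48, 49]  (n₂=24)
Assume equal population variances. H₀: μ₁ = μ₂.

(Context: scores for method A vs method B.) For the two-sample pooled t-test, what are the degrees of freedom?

degrees of freedom = 36

df = n₁ + n₂ − 2 = 14 + 24 − 2 = 36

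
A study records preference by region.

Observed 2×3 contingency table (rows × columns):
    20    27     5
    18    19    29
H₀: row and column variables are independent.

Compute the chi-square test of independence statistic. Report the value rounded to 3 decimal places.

Row totals [52, 66], col totals [38, 46, 34], n=118
χ² = (20−16.75)²/16.75 + (27−20.27)²/20.27 + (5−14.98)²/14.98 + (18−21.25)²/21.25 + (19−25.73)²/25.73 + (29−19.02)²/19.02 = 17.0163
df = 2

test statistic = 17.016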